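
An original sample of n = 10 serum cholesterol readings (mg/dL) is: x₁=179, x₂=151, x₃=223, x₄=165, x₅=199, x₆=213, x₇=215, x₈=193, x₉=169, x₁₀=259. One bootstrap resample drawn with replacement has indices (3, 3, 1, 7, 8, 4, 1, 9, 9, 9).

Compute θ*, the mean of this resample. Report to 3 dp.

Resample values: 223, 223, 179, 215, 193, 165, 179, 169, 169, 169.
Mean = (223 + 223 + 179 + 215 + 193 + 165 + 179 + 169 + 169 + 169) / 10 = 1884.0 / 10 = 188.400

θ* = 188.400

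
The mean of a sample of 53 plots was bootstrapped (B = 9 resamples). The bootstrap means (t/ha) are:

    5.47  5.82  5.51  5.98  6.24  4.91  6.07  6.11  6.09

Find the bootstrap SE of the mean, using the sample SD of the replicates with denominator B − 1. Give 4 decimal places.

SE* = 0.4279

Bootstrap SE is the standard deviation of the 9 replicate means.
Mean of replicates: (5.47 + 5.82 + 5.51 + 5.98 + 6.24 + 4.91 + 6.07 + 6.11 + 6.09) / 9 = 52.20000 / 9 = 5.80000
Sum of squared deviations: (−0.33000)² + (+0.02000)² + (−0.29000)² + (+0.18000)² + (+0.44000)² + (−0.89000)² + (+0.27000)² + (+0.31000)² + (+0.29000)² = 1.46460
Variance = 1.46460 / 8 = 0.18308
SE* = √0.18308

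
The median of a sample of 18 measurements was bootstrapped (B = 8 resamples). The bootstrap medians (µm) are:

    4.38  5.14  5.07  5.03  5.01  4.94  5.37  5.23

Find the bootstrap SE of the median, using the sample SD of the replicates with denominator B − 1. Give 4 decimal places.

SE* = 0.2927

Bootstrap SE is the standard deviation of the 8 replicate medians.
Mean of replicates: (4.38 + 5.14 + 5.07 + 5.03 + 5.01 + 4.94 + 5.37 + 5.23) / 8 = 40.17000 / 8 = 5.02125
Sum of squared deviations: (−0.64125)² + (+0.11875)² + (+0.04875)² + (+0.00875)² + (−0.01125)² + (−0.08125)² + (+0.34875)² + (+0.20875)² = 0.59969
Variance = 0.59969 / 7 = 0.08567
SE* = √0.08567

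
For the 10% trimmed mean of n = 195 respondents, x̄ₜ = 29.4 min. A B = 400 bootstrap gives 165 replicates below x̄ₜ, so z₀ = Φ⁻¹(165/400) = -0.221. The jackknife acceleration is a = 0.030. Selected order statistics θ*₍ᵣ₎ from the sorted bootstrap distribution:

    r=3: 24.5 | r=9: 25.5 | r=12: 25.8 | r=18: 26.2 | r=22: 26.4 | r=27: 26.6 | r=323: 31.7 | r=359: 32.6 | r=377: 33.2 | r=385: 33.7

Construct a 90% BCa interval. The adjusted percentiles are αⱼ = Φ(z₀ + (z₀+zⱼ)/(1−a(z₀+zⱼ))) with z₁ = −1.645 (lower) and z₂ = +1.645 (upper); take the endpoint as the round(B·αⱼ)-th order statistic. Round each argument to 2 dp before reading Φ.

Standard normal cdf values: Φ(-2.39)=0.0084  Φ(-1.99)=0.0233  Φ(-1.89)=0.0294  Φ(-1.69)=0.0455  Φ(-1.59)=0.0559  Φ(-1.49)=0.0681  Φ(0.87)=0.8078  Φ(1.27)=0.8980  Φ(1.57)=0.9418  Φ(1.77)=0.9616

(25.5, 32.6)

Lower: z₀ + z₁ = -0.221 + (-1.645) = -1.866; 1 − a(z₀+z₁) = 1 − (0.030)(-1.866) = 1.0560; argument = -0.221 + (-1.866)/1.0560 = -1.9881 → -1.99.
α₁ = Φ(-1.99) = 0.0233; rank = round(400 × 0.0233) = 9; θ*₍9₎ = 25.5.
Upper: z₀ + z₂ = 1.424; 1 − a(z₀+z₂) = 0.9573; argument = 1.2665 → 1.27; α₂ = 0.8980; rank = 359; θ*₍359₎ = 32.6.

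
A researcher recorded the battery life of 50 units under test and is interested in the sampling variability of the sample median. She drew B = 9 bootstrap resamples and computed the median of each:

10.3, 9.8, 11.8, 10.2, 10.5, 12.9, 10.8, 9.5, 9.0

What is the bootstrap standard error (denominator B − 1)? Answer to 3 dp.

Bootstrap SE is the standard deviation of the 9 replicate medians.
Mean of replicates: (10.3 + 9.8 + 11.8 + 10.2 + 10.5 + 12.9 + 10.8 + 9.5 + 9.0) / 9 = 94.8000 / 9 = 10.5333
Sum of squared deviations: (−0.2333)² + (−0.7333)² + (+1.2667)² + (−0.3333)² + (−0.0333)² + (+2.3667)² + (+0.2667)² + (−1.0333)² + (−1.5333)² = 11.4000
Variance = 11.4000 / 8 = 1.4250
SE* = √1.4250

SE* = 1.194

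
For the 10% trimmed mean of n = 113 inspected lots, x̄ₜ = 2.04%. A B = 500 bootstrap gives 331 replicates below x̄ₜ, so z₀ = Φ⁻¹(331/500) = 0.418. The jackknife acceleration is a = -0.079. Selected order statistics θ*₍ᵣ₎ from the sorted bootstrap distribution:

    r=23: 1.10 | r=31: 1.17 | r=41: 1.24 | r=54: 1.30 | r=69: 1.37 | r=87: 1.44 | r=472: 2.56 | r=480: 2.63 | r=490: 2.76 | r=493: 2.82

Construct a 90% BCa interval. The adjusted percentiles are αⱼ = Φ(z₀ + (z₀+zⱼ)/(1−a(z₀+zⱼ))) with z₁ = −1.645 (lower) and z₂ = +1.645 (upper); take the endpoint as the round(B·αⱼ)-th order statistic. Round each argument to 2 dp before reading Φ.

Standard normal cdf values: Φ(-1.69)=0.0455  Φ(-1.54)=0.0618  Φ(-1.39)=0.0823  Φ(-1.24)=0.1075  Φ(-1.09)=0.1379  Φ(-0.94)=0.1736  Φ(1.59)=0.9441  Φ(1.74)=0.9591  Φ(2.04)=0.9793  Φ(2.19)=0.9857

(1.44, 2.82)

Lower: z₀ + z₁ = 0.418 + (-1.645) = -1.227; 1 − a(z₀+z₁) = 1 − (-0.079)(-1.227) = 0.9031; argument = 0.418 + (-1.227)/0.9031 = -0.9407 → -0.94.
α₁ = Φ(-0.94) = 0.1736; rank = round(500 × 0.1736) = 87; θ*₍87₎ = 1.44.
Upper: z₀ + z₂ = 2.063; 1 − a(z₀+z₂) = 1.1630; argument = 2.1919 → 2.19; α₂ = 0.9857; rank = 493; θ*₍493₎ = 2.82.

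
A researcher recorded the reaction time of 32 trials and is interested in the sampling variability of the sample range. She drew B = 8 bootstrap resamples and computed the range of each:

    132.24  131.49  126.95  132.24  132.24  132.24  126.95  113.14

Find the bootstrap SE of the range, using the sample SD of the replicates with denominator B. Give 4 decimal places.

Bootstrap SE is the standard deviation of the 8 replicate ranges.
Mean of replicates: (132.24 + 131.49 + 126.95 + 132.24 + 132.24 + 132.24 + 126.95 + 113.14) / 8 = 1027.49000 / 8 = 128.43625
Sum of squared deviations: (+3.80375)² + (+3.05375)² + (−1.48625)² + (+3.80375)² + (+3.80375)² + (+3.80375)² + (−1.48625)² + (−15.29625)² = 305.59259
Variance = 305.59259 / 8 = 38.19907
SE* = √38.19907

SE* = 6.1805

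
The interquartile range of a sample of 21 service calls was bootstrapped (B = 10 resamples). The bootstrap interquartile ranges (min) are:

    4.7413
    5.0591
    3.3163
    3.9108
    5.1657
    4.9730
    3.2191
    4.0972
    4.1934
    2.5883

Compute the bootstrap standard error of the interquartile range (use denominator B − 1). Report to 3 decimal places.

SE* = 0.878

Bootstrap SE is the standard deviation of the 10 replicate interquartile ranges.
Mean of replicates: (4.7413 + 5.0591 + 3.3163 + 3.9108 + 5.1657 + 4.9730 + 3.2191 + 4.0972 + 4.1934 + 2.5883) / 10 = 41.26420 / 10 = 4.12642
Sum of squared deviations: (+0.61488)² + (+0.93268)² + (−0.81012)² + (−0.21562)² + (+1.03928)² + (+0.84658)² + (−0.90732)² + (−0.02922)² + (+0.06698)² + (−1.53812)² = 6.94194
Variance = 6.94194 / 9 = 0.77133
SE* = √0.77133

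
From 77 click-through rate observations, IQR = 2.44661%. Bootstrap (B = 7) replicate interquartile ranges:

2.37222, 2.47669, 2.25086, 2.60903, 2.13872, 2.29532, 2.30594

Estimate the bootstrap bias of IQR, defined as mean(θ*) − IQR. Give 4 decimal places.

mean(θ*) = (2.37222 + 2.47669 + 2.25086 + 2.60903 + 2.13872 + 2.29532 + 2.30594) / 7 = 2.34983
bias = 2.34983 − 2.44661

bias = −0.0968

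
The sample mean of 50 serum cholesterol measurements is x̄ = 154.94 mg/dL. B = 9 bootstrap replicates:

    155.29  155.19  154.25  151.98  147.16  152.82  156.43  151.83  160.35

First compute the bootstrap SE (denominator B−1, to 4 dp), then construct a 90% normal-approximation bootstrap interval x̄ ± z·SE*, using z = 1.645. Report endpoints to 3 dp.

(148.944, 160.936)

Mean of replicates = 153.9222; sum of squared deviations = 106.2830; SE* = √(106.2830/8) = 3.6449
Margin = 1.645 × 3.6449 = 5.9959
Interval: 154.94 ± 5.9959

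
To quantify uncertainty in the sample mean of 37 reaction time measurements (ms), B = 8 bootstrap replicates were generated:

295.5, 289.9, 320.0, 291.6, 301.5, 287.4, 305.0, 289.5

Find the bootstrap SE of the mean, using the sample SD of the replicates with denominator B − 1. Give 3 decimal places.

SE* = 10.961

Bootstrap SE is the standard deviation of the 8 replicate means.
Mean of replicates: (295.5 + 289.9 + 320.0 + 291.6 + 301.5 + 287.4 + 305.0 + 289.5) / 8 = 2380.4000 / 8 = 297.5500
Sum of squared deviations: (−2.0500)² + (−7.6500)² + (+22.4500)² + (−5.9500)² + (+3.9500)² + (−10.1500)² + (+7.4500)² + (−8.0500)² = 841.0600
Variance = 841.0600 / 7 = 120.1514
SE* = √120.1514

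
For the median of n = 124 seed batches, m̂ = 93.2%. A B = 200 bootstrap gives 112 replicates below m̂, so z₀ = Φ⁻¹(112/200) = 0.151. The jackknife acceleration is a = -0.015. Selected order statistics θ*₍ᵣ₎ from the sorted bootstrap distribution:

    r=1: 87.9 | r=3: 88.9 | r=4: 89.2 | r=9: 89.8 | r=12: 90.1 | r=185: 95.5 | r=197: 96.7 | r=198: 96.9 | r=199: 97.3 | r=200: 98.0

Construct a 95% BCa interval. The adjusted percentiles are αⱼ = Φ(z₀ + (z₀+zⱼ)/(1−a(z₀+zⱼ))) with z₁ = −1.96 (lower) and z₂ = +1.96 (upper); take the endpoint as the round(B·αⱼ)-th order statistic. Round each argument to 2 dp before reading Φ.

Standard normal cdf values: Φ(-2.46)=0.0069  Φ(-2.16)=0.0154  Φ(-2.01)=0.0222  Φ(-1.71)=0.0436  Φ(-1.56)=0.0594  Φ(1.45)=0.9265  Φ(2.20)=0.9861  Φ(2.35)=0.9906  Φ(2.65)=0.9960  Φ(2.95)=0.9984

(89.8, 96.7)

Lower: z₀ + z₁ = 0.151 + (-1.960) = -1.809; 1 − a(z₀+z₁) = 1 − (-0.015)(-1.809) = 0.9729; argument = 0.151 + (-1.809)/0.9729 = -1.7085 → -1.71.
α₁ = Φ(-1.71) = 0.0436; rank = round(200 × 0.0436) = 9; θ*₍9₎ = 89.8.
Upper: z₀ + z₂ = 2.111; 1 − a(z₀+z₂) = 1.0317; argument = 2.1972 → 2.20; α₂ = 0.9861; rank = 197; θ*₍197₎ = 96.7.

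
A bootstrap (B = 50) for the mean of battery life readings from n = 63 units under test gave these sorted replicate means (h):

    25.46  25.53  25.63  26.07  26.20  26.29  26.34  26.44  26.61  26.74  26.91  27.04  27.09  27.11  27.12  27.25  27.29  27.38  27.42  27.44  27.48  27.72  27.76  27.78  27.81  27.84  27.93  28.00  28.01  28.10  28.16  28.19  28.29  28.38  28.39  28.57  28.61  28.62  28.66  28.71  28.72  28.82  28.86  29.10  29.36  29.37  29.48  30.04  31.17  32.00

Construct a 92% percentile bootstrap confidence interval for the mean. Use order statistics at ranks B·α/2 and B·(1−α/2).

α = 0.08; lower rank = 50 × 0.040 = 2; upper rank = 50 × 0.960 = 48.
The 2nd smallest replicate is 25.53; the 48th is 30.04.

(25.53, 30.04)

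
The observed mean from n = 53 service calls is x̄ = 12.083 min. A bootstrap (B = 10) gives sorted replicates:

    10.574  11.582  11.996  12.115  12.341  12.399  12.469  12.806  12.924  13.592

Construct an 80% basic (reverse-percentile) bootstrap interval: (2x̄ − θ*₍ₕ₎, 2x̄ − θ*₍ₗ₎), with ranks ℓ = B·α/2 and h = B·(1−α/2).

(11.242, 13.592)

Percentile endpoints at ranks 1 and 9: θ*₍1₎ = 10.574, θ*₍9₎ = 12.924.
Basic interval reflects these around x̄:
  lower = 2 × 12.083 − 12.924 = 11.242
  upper = 2 × 12.083 − 10.574 = 13.592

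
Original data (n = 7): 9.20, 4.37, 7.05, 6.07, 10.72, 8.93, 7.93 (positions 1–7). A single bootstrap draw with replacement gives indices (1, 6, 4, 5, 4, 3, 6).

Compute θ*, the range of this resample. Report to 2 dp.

Resample values: 9.20, 8.93, 6.07, 10.72, 6.07, 7.05, 8.93.
Range = 10.72 − 6.07 = 4.65

θ* = 4.65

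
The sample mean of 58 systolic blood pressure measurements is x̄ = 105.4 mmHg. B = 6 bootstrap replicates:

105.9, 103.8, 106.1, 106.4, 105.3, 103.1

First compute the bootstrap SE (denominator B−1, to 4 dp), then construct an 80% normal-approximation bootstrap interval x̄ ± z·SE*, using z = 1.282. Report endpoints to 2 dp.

Mean of replicates = 105.1000; sum of squared deviations = 9.0600; SE* = √(9.0600/5) = 1.3461
Margin = 1.282 × 1.3461 = 1.726
Interval: 105.4 ± 1.726

(103.67, 107.13)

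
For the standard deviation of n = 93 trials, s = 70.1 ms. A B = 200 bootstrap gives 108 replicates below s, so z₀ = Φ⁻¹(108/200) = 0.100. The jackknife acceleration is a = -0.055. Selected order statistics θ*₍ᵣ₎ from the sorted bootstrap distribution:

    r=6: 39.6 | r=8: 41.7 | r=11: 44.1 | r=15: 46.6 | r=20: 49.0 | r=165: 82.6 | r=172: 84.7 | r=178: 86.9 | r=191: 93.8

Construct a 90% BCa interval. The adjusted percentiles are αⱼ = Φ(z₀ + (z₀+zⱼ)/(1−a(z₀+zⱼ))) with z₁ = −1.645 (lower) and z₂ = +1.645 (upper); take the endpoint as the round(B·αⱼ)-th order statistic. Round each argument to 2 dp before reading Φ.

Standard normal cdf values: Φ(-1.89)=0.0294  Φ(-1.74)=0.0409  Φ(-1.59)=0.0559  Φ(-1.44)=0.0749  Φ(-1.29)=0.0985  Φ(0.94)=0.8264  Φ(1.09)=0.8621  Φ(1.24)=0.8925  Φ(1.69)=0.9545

Lower: z₀ + z₁ = 0.100 + (-1.645) = -1.545; 1 − a(z₀+z₁) = 1 − (-0.055)(-1.545) = 0.9150; argument = 0.100 + (-1.545)/0.9150 = -1.5885 → -1.59.
α₁ = Φ(-1.59) = 0.0559; rank = round(200 × 0.0559) = 11; θ*₍11₎ = 44.1.
Upper: z₀ + z₂ = 1.745; 1 − a(z₀+z₂) = 1.0960; argument = 1.6922 → 1.69; α₂ = 0.9545; rank = 191; θ*₍191₎ = 93.8.

(44.1, 93.8)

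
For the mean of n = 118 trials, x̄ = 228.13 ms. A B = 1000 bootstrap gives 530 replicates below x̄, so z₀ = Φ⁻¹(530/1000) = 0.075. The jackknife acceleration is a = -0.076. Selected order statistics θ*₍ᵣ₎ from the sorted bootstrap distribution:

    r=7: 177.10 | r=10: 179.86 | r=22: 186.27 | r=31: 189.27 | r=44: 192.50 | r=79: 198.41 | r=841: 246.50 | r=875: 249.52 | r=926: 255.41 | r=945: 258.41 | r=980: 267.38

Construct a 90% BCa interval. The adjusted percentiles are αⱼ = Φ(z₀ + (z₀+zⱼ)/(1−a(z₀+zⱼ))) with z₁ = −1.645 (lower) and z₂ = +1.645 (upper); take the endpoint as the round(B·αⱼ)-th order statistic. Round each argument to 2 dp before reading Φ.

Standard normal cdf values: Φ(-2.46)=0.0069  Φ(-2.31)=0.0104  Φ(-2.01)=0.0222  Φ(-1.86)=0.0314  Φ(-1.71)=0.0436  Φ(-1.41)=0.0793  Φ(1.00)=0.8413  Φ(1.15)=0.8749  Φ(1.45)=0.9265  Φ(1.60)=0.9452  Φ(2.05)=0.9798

Lower: z₀ + z₁ = 0.075 + (-1.645) = -1.570; 1 − a(z₀+z₁) = 1 − (-0.076)(-1.570) = 0.8807; argument = 0.075 + (-1.570)/0.8807 = -1.7077 → -1.71.
α₁ = Φ(-1.71) = 0.0436; rank = round(1000 × 0.0436) = 44; θ*₍44₎ = 192.50.
Upper: z₀ + z₂ = 1.720; 1 − a(z₀+z₂) = 1.1307; argument = 1.5962 → 1.60; α₂ = 0.9452; rank = 945; θ*₍945₎ = 258.41.

(192.50, 258.41)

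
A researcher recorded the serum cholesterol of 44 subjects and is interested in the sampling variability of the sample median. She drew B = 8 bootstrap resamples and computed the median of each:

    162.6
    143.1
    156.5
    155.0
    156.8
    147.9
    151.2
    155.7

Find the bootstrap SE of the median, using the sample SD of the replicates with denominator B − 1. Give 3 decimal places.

SE* = 6.030

Bootstrap SE is the standard deviation of the 8 replicate medians.
Mean of replicates: (162.6 + 143.1 + 156.5 + 155.0 + 156.8 + 147.9 + 151.2 + 155.7) / 8 = 1228.8000 / 8 = 153.6000
Sum of squared deviations: (+9.0000)² + (−10.5000)² + (+2.9000)² + (+1.4000)² + (+3.2000)² + (−5.7000)² + (−2.4000)² + (+2.1000)² = 254.5200
Variance = 254.5200 / 7 = 36.3600
SE* = √36.3600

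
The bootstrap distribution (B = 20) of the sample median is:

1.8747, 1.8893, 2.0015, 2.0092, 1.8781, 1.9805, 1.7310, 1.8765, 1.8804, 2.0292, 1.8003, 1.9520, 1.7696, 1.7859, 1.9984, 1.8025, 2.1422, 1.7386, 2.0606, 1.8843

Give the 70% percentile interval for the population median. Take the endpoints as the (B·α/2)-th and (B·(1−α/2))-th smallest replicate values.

(1.7696, 2.0092)

Sorted replicates: 1.7310, 1.7386, 1.7696, 1.7859, 1.8003, 1.8025, 1.8747, 1.8765, 1.8781, 1.8804, 1.8843, 1.8893, 1.9520, 1.9805, 1.9984, 2.0015, 2.0092, 2.0292, 2.0606, 2.1422
α = 0.30; lower rank = 20 × 0.150 = 3; upper rank = 20 × 0.850 = 17.
The 3rd smallest replicate is 1.7696; the 17th is 2.0092.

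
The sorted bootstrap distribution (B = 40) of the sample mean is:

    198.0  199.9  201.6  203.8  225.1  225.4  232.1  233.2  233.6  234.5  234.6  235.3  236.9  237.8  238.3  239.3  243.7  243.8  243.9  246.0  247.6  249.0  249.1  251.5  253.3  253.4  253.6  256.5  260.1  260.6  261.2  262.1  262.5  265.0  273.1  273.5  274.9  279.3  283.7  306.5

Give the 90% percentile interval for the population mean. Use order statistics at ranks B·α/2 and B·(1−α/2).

(199.9, 279.3)

α = 0.10; lower rank = 40 × 0.050 = 2; upper rank = 40 × 0.950 = 38.
The 2nd smallest replicate is 199.9; the 38th is 279.3.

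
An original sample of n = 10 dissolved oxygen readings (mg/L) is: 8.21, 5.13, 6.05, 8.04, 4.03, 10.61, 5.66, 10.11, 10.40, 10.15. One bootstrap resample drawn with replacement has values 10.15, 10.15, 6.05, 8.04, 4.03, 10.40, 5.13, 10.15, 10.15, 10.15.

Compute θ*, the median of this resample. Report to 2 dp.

Sorted: 4.03, 5.13, 6.05, 8.04, 10.15, 10.15, 10.15, 10.15, 10.15, 10.40
Median = average of the two middle values = 10.15

θ* = 10.15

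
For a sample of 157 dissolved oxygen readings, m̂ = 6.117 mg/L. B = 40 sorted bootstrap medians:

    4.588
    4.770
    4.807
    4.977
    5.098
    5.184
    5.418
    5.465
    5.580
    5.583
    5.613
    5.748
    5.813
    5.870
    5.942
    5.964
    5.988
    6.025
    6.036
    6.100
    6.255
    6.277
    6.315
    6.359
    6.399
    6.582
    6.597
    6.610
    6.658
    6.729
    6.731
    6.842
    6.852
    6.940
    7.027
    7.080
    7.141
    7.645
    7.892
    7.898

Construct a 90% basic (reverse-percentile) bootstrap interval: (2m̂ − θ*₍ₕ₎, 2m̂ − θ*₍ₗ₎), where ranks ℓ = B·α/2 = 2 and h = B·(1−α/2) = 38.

(4.589, 7.464)

Percentile endpoints at ranks 2 and 38: θ*₍2₎ = 4.770, θ*₍38₎ = 7.645.
Basic interval reflects these around m̂:
  lower = 2 × 6.117 − 7.645 = 4.589
  upper = 2 × 6.117 − 4.770 = 7.464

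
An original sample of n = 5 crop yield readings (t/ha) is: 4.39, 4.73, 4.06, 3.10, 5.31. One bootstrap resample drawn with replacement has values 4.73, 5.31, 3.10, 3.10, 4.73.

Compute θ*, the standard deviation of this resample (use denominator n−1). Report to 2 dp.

θ* = 1.03

Mean = 4.1940; sum of squared deviations = 4.2137
s² = 4.2137 / 4 = 1.0534
s = √1.0534 = 1.03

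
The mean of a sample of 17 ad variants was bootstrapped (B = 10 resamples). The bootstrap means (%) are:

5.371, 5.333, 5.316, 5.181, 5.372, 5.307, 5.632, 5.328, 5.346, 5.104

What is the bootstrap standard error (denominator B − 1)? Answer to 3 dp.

SE* = 0.137

Bootstrap SE is the standard deviation of the 10 replicate means.
Mean of replicates: (5.371 + 5.333 + 5.316 + 5.181 + 5.372 + 5.307 + 5.632 + 5.328 + 5.346 + 5.104) / 10 = 53.2900 / 10 = 5.3290
Sum of squared deviations: (+0.0420)² + (+0.0040)² + (−0.0130)² + (−0.1480)² + (+0.0430)² + (−0.0220)² + (+0.3030)² + (−0.0010)² + (+0.0170)² + (−0.2250)² = 0.1689
Variance = 0.1689 / 9 = 0.0188
SE* = √0.0188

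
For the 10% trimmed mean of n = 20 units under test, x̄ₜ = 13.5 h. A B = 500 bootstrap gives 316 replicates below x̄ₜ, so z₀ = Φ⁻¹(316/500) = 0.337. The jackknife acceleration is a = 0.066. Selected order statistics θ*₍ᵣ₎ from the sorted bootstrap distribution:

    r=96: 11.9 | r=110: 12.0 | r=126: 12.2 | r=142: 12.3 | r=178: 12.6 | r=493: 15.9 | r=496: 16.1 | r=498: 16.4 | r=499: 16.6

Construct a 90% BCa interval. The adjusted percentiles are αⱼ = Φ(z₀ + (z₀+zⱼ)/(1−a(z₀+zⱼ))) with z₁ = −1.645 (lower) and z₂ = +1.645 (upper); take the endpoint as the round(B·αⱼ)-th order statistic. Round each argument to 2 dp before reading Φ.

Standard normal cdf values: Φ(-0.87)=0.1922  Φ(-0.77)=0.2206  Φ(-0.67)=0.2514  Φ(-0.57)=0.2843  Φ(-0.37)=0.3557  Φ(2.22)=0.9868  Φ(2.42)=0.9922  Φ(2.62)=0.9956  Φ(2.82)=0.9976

Lower: z₀ + z₁ = 0.337 + (-1.645) = -1.308; 1 − a(z₀+z₁) = 1 − (0.066)(-1.308) = 1.0863; argument = 0.337 + (-1.308)/1.0863 = -0.8671 → -0.87.
α₁ = Φ(-0.87) = 0.1922; rank = round(500 × 0.1922) = 96; θ*₍96₎ = 11.9.
Upper: z₀ + z₂ = 1.982; 1 − a(z₀+z₂) = 0.8692; argument = 2.6173 → 2.62; α₂ = 0.9956; rank = 498; θ*₍498₎ = 16.4.

(11.9, 16.4)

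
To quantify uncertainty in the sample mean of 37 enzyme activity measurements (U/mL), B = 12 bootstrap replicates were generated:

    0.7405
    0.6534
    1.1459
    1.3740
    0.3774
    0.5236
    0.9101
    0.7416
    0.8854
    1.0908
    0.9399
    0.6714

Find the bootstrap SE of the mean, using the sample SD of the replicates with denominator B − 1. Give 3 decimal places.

Bootstrap SE is the standard deviation of the 12 replicate means.
Mean of replicates: (0.7405 + 0.6534 + 1.1459 + 1.3740 + 0.3774 + 0.5236 + 0.9101 + 0.7416 + 0.8854 + 1.0908 + 0.9399 + 0.6714) / 12 = 10.05400 / 12 = 0.83783
Sum of squared deviations: (−0.09733)² + (−0.18443)² + (+0.30807)² + (+0.53617)² + (−0.46043)² + (−0.31423)² + (+0.07227)² + (−0.09623)² + (+0.04757)² + (+0.25297)² + (+0.10207)² + (−0.16643)² = 0.85547
Variance = 0.85547 / 11 = 0.07777
SE* = √0.07777

SE* = 0.279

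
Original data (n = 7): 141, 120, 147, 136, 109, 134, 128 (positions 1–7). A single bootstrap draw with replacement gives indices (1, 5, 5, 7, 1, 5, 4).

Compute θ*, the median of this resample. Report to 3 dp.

θ* = 128.000

Resample values: 141, 109, 109, 128, 141, 109, 136.
Sorted: 109, 109, 109, 128, 136, 141, 141
Median = middle value = 128.000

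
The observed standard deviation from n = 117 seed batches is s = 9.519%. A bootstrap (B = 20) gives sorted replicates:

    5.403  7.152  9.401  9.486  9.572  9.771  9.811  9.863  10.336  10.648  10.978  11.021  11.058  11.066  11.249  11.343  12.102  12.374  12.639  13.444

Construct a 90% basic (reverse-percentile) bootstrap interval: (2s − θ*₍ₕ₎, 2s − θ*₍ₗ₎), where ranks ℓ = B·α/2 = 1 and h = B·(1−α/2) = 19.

(6.399, 13.635)

Percentile endpoints at ranks 1 and 19: θ*₍1₎ = 5.403, θ*₍19₎ = 12.639.
Basic interval reflects these around s:
  lower = 2 × 9.519 − 12.639 = 6.399
  upper = 2 × 9.519 − 5.403 = 13.635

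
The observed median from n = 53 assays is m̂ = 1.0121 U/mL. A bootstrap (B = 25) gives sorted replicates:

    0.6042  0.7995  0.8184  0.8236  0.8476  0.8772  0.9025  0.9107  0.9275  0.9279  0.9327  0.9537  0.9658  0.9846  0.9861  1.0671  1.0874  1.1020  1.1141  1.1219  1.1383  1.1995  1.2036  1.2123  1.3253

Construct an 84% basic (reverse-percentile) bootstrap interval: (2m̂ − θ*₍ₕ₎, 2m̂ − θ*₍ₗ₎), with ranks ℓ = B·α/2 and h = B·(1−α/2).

(0.8206, 1.2247)

Percentile endpoints at ranks 2 and 23: θ*₍2₎ = 0.7995, θ*₍23₎ = 1.2036.
Basic interval reflects these around m̂:
  lower = 2 × 1.0121 − 1.2036 = 0.8206
  upper = 2 × 1.0121 − 0.7995 = 1.2247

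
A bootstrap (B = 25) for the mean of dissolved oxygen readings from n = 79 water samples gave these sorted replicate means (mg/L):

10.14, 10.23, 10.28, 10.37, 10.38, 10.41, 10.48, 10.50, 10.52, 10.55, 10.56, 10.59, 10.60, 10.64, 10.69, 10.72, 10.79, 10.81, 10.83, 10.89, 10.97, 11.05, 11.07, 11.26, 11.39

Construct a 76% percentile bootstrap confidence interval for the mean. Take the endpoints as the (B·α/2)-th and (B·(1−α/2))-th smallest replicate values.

α = 0.24; lower rank = 25 × 0.120 = 3; upper rank = 25 × 0.880 = 22.
The 3rd smallest replicate is 10.28; the 22nd is 11.05.

(10.28, 11.05)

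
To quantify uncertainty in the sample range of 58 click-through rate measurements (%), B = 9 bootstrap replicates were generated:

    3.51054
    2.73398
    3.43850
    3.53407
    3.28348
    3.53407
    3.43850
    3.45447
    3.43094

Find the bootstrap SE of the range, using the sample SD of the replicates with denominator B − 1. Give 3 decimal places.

Bootstrap SE is the standard deviation of the 9 replicate ranges.
Mean of replicates: (3.51054 + 2.73398 + 3.43850 + 3.53407 + 3.28348 + 3.53407 + 3.43850 + 3.45447 + 3.43094) / 9 = 30.358550 / 9 = 3.373172
Sum of squared deviations: (+0.137368)² + (−0.639192)² + (+0.065328)² + (+0.160898)² + (−0.089692)² + (+0.160898)² + (+0.065328)² + (+0.081298)² + (+0.057768)² = 0.505739
Variance = 0.505739 / 8 = 0.063217
SE* = √0.063217

SE* = 0.251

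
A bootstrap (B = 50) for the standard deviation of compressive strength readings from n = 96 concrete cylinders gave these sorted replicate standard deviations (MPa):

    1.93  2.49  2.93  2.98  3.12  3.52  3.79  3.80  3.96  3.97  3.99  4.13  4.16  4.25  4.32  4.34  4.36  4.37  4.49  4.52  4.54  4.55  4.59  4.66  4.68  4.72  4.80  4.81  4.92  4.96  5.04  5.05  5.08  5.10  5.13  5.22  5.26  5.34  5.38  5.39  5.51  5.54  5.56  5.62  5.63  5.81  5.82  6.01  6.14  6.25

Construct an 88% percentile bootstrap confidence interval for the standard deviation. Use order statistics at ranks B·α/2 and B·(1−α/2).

(2.93, 5.82)

α = 0.12; lower rank = 50 × 0.060 = 3; upper rank = 50 × 0.940 = 47.
The 3rd smallest replicate is 2.93; the 47th is 5.82.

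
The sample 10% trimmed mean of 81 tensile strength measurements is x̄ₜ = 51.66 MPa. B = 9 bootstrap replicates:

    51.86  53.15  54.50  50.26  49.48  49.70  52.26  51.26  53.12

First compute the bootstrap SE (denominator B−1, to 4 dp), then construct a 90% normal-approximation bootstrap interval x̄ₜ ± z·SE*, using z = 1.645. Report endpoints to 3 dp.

Mean of replicates = 51.7322; sum of squared deviations = 23.4844; SE* = √(23.4844/8) = 1.7133
Margin = 1.645 × 1.7133 = 2.8184
Interval: 51.66 ± 2.8184

(48.842, 54.478)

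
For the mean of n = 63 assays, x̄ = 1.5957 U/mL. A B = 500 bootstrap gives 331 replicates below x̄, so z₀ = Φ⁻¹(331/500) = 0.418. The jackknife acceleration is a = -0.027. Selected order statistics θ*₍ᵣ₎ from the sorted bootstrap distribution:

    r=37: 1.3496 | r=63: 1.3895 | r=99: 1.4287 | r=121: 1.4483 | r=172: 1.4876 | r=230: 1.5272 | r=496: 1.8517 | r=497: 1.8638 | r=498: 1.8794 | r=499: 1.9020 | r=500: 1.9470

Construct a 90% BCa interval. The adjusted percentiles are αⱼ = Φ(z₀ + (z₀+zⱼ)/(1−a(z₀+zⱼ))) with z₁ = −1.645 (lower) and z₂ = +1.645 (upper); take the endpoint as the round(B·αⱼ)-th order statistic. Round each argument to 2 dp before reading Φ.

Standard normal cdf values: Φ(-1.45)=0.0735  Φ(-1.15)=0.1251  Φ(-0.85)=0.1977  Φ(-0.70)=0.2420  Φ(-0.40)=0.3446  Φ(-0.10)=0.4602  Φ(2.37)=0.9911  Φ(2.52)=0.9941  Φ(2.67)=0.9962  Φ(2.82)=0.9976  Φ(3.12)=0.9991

(1.4287, 1.8517)

Lower: z₀ + z₁ = 0.418 + (-1.645) = -1.227; 1 − a(z₀+z₁) = 1 − (-0.027)(-1.227) = 0.9669; argument = 0.418 + (-1.227)/0.9669 = -0.8510 → -0.85.
α₁ = Φ(-0.85) = 0.1977; rank = round(500 × 0.1977) = 99; θ*₍99₎ = 1.4287.
Upper: z₀ + z₂ = 2.063; 1 − a(z₀+z₂) = 1.0557; argument = 2.3722 → 2.37; α₂ = 0.9911; rank = 496; θ*₍496₎ = 1.8517.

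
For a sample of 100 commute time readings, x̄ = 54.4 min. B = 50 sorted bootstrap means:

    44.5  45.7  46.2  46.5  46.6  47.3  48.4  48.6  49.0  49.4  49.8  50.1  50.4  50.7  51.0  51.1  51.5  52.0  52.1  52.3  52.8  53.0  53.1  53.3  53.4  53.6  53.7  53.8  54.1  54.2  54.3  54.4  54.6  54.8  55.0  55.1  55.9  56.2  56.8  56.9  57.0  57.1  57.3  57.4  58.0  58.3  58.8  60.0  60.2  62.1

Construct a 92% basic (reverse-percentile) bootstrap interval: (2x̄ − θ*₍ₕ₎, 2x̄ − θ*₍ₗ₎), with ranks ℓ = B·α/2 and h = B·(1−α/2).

Percentile endpoints at ranks 2 and 48: θ*₍2₎ = 45.7, θ*₍48₎ = 60.0.
Basic interval reflects these around x̄:
  lower = 2 × 54.4 − 60.0 = 48.8
  upper = 2 × 54.4 − 45.7 = 63.1

(48.8, 63.1)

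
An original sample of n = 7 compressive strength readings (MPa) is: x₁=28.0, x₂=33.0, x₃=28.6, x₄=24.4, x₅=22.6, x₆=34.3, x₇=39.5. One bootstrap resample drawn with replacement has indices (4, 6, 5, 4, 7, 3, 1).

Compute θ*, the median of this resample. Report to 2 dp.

θ* = 28.00

Resample values: 24.4, 34.3, 22.6, 24.4, 39.5, 28.6, 28.0.
Sorted: 22.6, 24.4, 24.4, 28.0, 28.6, 34.3, 39.5
Median = middle value = 28.00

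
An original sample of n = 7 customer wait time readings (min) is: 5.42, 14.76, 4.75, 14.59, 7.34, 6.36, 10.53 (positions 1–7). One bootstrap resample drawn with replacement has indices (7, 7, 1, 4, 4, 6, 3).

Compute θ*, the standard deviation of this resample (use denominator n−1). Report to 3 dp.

Resample values: 10.53, 10.53, 5.42, 14.59, 14.59, 6.36, 4.75.
Mean = 9.5386; sum of squared deviations = 102.9961
s² = 102.9961 / 6 = 17.1660
s = √17.1660 = 4.143

θ* = 4.143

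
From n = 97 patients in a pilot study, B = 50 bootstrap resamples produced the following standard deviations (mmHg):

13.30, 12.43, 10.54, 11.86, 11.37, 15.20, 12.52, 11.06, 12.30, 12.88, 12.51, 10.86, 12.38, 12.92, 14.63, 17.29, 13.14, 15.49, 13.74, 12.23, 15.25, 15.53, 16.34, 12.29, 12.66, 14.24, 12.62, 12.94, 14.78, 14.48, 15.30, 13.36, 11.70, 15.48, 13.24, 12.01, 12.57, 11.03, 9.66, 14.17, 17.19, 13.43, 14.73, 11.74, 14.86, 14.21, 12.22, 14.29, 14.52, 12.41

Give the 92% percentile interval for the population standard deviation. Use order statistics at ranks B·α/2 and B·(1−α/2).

Sorted replicates: 9.66, 10.54, 10.86, 11.03, 11.06, 11.37, 11.70, 11.74, 11.86, 12.01, 12.22, 12.23, 12.29, 12.30, 12.38, 12.41, 12.43, 12.51, 12.52, 12.57, 12.62, 12.66, 12.88, 12.92, 12.94, 13.14, 13.24, 13.30, 13.36, 13.43, 13.74, 14.17, 14.21, 14.24, 14.29, 14.48, 14.52, 14.63, 14.73, 14.78, 14.86, 15.20, 15.25, 15.30, 15.48, 15.49, 15.53, 16.34, 17.19, 17.29
α = 0.08; lower rank = 50 × 0.040 = 2; upper rank = 50 × 0.960 = 48.
The 2nd smallest replicate is 10.54; the 48th is 16.34.

(10.54, 16.34)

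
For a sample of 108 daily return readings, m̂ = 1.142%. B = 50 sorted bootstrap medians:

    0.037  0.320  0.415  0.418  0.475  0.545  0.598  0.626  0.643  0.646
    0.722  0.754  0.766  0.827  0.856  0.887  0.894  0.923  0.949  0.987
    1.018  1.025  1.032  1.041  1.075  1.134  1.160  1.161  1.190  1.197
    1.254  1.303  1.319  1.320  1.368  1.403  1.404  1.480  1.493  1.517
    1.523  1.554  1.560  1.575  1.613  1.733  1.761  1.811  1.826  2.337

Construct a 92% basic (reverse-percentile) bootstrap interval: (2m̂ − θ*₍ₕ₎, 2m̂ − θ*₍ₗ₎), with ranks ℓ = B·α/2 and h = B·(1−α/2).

Percentile endpoints at ranks 2 and 48: θ*₍2₎ = 0.320, θ*₍48₎ = 1.811.
Basic interval reflects these around m̂:
  lower = 2 × 1.142 − 1.811 = 0.473
  upper = 2 × 1.142 − 0.320 = 1.964

(0.473, 1.964)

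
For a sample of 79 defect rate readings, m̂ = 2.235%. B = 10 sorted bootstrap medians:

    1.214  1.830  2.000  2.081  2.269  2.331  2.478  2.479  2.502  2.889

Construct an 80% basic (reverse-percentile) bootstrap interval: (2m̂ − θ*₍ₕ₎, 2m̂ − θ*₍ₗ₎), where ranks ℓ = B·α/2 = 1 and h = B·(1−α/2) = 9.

(1.968, 3.256)

Percentile endpoints at ranks 1 and 9: θ*₍1₎ = 1.214, θ*₍9₎ = 2.502.
Basic interval reflects these around m̂:
  lower = 2 × 2.235 − 2.502 = 1.968
  upper = 2 × 2.235 − 1.214 = 3.256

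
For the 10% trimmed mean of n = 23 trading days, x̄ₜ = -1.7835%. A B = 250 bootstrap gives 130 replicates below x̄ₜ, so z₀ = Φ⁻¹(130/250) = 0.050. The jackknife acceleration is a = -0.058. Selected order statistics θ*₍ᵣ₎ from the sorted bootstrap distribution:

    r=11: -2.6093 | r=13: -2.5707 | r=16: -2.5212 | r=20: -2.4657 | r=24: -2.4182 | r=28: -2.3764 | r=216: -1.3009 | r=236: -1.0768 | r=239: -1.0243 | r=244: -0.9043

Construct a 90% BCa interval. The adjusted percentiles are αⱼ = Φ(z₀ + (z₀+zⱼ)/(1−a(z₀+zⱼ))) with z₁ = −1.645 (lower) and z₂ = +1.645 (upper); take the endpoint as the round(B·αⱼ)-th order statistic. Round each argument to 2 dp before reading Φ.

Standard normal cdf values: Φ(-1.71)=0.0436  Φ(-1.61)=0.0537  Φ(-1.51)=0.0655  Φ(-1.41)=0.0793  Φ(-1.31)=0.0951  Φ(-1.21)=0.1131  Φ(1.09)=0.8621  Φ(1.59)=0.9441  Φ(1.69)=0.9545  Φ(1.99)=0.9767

(-2.6093, -1.0768)

Lower: z₀ + z₁ = 0.050 + (-1.645) = -1.595; 1 − a(z₀+z₁) = 1 − (-0.058)(-1.595) = 0.9075; argument = 0.050 + (-1.595)/0.9075 = -1.7076 → -1.71.
α₁ = Φ(-1.71) = 0.0436; rank = round(250 × 0.0436) = 11; θ*₍11₎ = -2.6093.
Upper: z₀ + z₂ = 1.695; 1 − a(z₀+z₂) = 1.0983; argument = 1.5933 → 1.59; α₂ = 0.9441; rank = 236; θ*₍236₎ = -1.0768.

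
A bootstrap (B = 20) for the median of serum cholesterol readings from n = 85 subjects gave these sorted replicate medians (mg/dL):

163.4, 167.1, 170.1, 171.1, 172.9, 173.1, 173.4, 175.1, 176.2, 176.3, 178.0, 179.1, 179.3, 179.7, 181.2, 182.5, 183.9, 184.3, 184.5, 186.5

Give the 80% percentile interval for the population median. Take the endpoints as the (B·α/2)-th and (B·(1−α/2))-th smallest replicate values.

α = 0.20; lower rank = 20 × 0.100 = 2; upper rank = 20 × 0.900 = 18.
The 2nd smallest replicate is 167.1; the 18th is 184.3.

(167.1, 184.3)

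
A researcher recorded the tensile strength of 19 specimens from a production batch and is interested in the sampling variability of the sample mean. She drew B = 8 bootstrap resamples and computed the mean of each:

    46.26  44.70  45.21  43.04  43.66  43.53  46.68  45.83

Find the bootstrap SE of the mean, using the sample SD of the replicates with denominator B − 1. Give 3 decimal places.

SE* = 1.357

Bootstrap SE is the standard deviation of the 8 replicate means.
Mean of replicates: (46.26 + 44.70 + 45.21 + 43.04 + 43.66 + 43.53 + 46.68 + 45.83) / 8 = 358.9100 / 8 = 44.8637
Sum of squared deviations: (+1.3963)² + (−0.1637)² + (+0.3463)² + (−1.8237)² + (−1.2037)² + (−1.3337)² + (+1.8163)² + (+0.9663)² = 12.8826
Variance = 12.8826 / 7 = 1.8404
SE* = √1.8404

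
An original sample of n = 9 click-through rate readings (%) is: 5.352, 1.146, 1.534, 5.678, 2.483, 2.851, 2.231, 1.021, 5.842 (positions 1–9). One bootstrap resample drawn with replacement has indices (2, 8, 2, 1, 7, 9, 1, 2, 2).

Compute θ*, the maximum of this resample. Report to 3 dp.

θ* = 5.842

Resample values: 1.146, 1.021, 1.146, 5.352, 2.231, 5.842, 5.352, 1.146, 1.146.
Maximum = 5.842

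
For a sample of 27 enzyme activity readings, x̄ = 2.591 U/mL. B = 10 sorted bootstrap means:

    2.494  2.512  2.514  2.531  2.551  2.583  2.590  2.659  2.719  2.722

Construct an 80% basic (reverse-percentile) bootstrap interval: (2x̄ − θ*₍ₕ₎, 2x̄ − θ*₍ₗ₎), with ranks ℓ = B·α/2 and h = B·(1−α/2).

Percentile endpoints at ranks 1 and 9: θ*₍1₎ = 2.494, θ*₍9₎ = 2.719.
Basic interval reflects these around x̄:
  lower = 2 × 2.591 − 2.719 = 2.463
  upper = 2 × 2.591 − 2.494 = 2.688

(2.463, 2.688)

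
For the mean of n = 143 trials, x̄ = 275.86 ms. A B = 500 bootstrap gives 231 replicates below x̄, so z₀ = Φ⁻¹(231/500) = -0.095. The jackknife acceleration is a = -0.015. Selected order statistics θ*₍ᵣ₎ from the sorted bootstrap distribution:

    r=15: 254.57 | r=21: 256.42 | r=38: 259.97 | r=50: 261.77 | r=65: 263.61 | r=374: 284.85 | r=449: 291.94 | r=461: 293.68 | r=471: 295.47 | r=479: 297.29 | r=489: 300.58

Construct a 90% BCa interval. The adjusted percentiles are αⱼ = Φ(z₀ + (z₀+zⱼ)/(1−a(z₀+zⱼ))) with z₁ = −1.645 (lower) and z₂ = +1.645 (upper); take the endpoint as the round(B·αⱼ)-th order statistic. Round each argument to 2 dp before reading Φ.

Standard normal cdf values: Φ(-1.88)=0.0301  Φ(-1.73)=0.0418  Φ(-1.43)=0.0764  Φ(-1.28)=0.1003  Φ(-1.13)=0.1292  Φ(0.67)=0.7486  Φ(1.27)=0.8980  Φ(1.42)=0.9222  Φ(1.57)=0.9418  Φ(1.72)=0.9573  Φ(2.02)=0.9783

Lower: z₀ + z₁ = -0.095 + (-1.645) = -1.740; 1 − a(z₀+z₁) = 1 − (-0.015)(-1.740) = 0.9739; argument = -0.095 + (-1.740)/0.9739 = -1.8816 → -1.88.
α₁ = Φ(-1.88) = 0.0301; rank = round(500 × 0.0301) = 15; θ*₍15₎ = 254.57.
Upper: z₀ + z₂ = 1.550; 1 − a(z₀+z₂) = 1.0232; argument = 1.4198 → 1.42; α₂ = 0.9222; rank = 461; θ*₍461₎ = 293.68.

(254.57, 293.68)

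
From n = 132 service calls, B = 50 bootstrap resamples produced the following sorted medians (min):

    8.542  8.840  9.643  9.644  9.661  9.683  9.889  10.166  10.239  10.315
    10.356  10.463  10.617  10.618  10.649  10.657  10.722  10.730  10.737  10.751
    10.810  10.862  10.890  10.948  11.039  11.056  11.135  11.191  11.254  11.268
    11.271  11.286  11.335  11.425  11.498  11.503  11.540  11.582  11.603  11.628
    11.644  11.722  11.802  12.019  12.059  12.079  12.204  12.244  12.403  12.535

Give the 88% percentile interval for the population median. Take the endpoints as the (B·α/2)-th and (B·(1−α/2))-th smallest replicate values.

(9.643, 12.204)

α = 0.12; lower rank = 50 × 0.060 = 3; upper rank = 50 × 0.940 = 47.
The 3rd smallest replicate is 9.643; the 47th is 12.204.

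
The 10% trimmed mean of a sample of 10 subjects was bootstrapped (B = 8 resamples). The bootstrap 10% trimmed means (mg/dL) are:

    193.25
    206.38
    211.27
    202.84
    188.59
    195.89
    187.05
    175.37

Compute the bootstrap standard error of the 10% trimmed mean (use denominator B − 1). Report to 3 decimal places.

SE* = 11.644

Bootstrap SE is the standard deviation of the 8 replicate 10% trimmed means.
Mean of replicates: (193.25 + 206.38 + 211.27 + 202.84 + 188.59 + 195.89 + 187.05 + 175.37) / 8 = 1560.6400 / 8 = 195.0800
Sum of squared deviations: (−1.8300)² + (+11.3000)² + (+16.1900)² + (+7.7600)² + (−6.4900)² + (+0.8100)² + (−8.0300)² + (−19.7100)² = 949.1138
Variance = 949.1138 / 7 = 135.5877
SE* = √135.5877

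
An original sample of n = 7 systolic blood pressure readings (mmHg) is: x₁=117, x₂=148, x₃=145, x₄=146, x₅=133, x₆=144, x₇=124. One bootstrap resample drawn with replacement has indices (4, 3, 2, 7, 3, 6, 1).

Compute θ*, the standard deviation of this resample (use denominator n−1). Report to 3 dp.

θ* = 12.475

Resample values: 146, 145, 148, 124, 145, 144, 117.
Mean = 138.4286; sum of squared deviations = 933.7143
s² = 933.7143 / 6 = 155.6190
s = √155.6190 = 12.475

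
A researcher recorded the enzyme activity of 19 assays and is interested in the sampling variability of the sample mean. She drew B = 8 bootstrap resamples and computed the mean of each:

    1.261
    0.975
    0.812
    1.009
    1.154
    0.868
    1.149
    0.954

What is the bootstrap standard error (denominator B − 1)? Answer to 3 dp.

Bootstrap SE is the standard deviation of the 8 replicate means.
Mean of replicates: (1.261 + 0.975 + 0.812 + 1.009 + 1.154 + 0.868 + 1.149 + 0.954) / 8 = 8.1820 / 8 = 1.0228
Sum of squared deviations: (+0.2382)² + (−0.0478)² + (−0.2107)² + (−0.0138)² + (+0.1312)² + (−0.1548)² + (+0.1262)² + (−0.0688)² = 0.1655
Variance = 0.1655 / 7 = 0.0236
SE* = √0.0236

SE* = 0.154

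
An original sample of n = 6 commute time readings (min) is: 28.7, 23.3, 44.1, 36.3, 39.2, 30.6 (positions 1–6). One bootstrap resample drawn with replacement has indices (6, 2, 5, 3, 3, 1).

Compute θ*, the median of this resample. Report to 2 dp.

Resample values: 30.6, 23.3, 39.2, 44.1, 44.1, 28.7.
Sorted: 23.3, 28.7, 30.6, 39.2, 44.1, 44.1
Median = average of the two middle values = 34.90

θ* = 34.90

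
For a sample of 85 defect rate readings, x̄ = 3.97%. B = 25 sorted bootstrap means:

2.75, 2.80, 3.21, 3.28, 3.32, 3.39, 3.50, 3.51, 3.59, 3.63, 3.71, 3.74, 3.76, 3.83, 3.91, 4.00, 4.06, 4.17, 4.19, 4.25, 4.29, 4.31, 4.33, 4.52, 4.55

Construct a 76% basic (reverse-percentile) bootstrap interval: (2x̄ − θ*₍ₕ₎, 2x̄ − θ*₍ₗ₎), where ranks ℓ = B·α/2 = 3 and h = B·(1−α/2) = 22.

(3.63, 4.73)

Percentile endpoints at ranks 3 and 22: θ*₍3₎ = 3.21, θ*₍22₎ = 4.31.
Basic interval reflects these around x̄:
  lower = 2 × 3.97 − 4.31 = 3.63
  upper = 2 × 3.97 − 3.21 = 4.73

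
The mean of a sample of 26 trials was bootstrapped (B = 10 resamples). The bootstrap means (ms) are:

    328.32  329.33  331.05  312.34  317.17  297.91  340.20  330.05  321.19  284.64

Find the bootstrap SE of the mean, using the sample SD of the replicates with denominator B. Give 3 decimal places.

Bootstrap SE is the standard deviation of the 10 replicate means.
Mean of replicates: (328.32 + 329.33 + 331.05 + 312.34 + 317.17 + 297.91 + 340.20 + 330.05 + 321.19 + 284.64) / 10 = 3192.2000 / 10 = 319.2200
Sum of squared deviations: (+9.1000)² + (+10.1100)² + (+11.8300)² + (−6.8800)² + (−2.0500)² + (−21.3100)² + (+20.9800)² + (+10.8300)² + (+1.9700)² + (−34.5800)² = 2587.7306
Variance = 2587.7306 / 10 = 258.7731
SE* = √258.7731

SE* = 16.086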